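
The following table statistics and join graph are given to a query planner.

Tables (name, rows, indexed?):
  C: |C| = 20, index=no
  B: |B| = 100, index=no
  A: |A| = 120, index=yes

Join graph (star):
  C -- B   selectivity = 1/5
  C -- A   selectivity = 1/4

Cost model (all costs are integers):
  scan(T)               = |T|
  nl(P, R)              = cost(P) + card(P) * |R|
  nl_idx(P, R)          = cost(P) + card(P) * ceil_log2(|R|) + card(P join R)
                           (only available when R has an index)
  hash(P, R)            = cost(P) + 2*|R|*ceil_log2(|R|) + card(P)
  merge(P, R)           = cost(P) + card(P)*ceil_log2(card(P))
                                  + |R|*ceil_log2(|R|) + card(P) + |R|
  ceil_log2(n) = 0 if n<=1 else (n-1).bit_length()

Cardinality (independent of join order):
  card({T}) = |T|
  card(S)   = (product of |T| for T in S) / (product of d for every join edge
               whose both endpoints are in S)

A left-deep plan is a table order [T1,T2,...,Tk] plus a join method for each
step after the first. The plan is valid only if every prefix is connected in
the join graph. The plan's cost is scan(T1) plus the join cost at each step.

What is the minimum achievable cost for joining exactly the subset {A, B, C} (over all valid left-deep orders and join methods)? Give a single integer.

2440

Selinger DP over subsets of {A,B,C}:
  {C}: scan cost=20, card=20
  {B}: scan cost=100, card=100
  {A}: scan cost=120, card=120
  {BC}: card=400; try (C,hash)→400, (B,merge)→940, (C,merge)→1020, (B,hash)→1440, (B,nl)→2020, (C,nl)→2100; best=400 via (C,hash)
  {AC}: card=600; try (C,hash)→440, (A,nl_idx)→760, (A,merge)→1100, (C,merge)→1200, (A,hash)→1720, (A,nl)→2420 …(+1); best=440 via (C,hash)
  {ABC}: card=12000; try (B,hash)→2440, (A,hash)→2480, (A,merge)→5360, (B,merge)→7840, (A,nl_idx)→15200, (A,nl)→48400 …(+1); best=2440 via (B,hash)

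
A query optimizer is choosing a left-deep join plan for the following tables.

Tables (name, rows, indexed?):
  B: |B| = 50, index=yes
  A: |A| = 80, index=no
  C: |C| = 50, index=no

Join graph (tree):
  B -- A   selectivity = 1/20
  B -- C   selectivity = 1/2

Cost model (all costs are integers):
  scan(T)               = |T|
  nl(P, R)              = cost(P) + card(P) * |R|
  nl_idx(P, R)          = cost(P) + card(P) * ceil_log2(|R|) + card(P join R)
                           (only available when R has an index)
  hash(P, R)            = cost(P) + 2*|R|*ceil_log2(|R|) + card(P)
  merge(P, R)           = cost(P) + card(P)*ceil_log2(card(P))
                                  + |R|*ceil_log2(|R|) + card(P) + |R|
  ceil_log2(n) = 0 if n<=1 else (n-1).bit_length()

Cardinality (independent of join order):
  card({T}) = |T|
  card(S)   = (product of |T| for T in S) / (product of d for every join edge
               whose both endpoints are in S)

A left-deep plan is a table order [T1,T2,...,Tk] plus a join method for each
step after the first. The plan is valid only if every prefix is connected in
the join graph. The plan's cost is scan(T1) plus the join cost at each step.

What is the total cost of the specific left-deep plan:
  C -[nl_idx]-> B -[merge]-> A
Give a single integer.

17240

step 1: scan C: cost=50, card=50
step 2: join B via nl_idx
    card(P join B) = 50*50/(2) = 1250
    cost = 50 + 50*6 + 1250 = 1600
step 3: join A via merge
    card(P join A) = 1250*80/(20) = 5000
    cost = 1600 + 1250*11 + 80*7 + 1250 + 80 = 17240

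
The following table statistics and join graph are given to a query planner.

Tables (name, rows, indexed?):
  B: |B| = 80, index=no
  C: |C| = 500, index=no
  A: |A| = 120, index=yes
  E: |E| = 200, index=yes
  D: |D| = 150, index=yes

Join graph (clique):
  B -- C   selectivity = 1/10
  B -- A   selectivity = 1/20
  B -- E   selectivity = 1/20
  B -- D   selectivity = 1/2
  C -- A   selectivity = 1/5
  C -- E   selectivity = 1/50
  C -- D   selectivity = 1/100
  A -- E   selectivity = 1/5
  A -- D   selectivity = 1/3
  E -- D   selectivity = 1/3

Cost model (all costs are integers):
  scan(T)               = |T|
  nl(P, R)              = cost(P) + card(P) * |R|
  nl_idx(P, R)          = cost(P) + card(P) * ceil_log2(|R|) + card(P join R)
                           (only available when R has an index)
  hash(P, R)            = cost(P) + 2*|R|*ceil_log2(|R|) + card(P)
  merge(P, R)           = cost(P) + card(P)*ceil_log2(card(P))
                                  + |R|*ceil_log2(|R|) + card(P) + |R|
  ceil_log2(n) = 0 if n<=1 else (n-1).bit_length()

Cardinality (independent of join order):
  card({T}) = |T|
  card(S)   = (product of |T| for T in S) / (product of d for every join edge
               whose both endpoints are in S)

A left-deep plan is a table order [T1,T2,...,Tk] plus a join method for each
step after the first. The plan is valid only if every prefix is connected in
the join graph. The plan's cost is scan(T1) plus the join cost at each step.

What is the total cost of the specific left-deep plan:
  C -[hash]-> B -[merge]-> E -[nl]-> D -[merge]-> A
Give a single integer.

step 1: scan C: cost=500, card=500
step 2: join B via hash
    card(P join B) = 500*80/(10) = 4000
    cost = 500 + 2*80*7 + 500 = 2120
step 3: join E via merge
    card(P join E) = 4000*200/(20*50) = 800
    cost = 2120 + 4000*12 + 200*8 + 4000 + 200 = 55920
step 4: join D via nl
    card(P join D) = 800*150/(2*100*3) = 200
    cost = 55920 + 800*150 = 175920
step 5: join A via merge
    card(P join A) = 200*120/(20*5*5*3) = 16
    cost = 175920 + 200*8 + 120*7 + 200 + 120 = 178680

178680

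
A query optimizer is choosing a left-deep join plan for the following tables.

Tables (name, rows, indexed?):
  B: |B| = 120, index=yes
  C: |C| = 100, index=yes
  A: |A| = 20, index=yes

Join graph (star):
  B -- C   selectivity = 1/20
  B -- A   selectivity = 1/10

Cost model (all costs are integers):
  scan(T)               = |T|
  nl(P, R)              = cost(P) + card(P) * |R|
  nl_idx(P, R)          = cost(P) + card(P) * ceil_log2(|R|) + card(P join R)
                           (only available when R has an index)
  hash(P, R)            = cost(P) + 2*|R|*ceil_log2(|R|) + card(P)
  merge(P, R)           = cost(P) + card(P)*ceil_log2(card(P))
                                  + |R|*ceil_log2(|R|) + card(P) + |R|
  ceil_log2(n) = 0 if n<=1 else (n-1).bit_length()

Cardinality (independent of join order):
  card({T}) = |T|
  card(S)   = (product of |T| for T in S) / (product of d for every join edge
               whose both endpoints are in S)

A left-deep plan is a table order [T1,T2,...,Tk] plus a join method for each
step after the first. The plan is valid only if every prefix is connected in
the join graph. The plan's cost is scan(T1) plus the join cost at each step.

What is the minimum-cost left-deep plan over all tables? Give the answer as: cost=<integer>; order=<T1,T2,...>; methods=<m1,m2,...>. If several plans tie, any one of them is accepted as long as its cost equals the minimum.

Selinger DP (subsets sized 1..n):
  {B}: scan cost=120, card=120
  {C}: scan cost=100, card=100
  {A}: scan cost=20, card=20
  {BC}: card=600; try (B,nl_idx)→1400, (C,nl_idx)→1560, (C,hash)→1640, (B,merge)→1860, (C,merge)→1880, (B,hash)→1880 …(+2); best=1400 via (B,nl_idx)
  {AB}: card=240; try (B,nl_idx)→400, (A,hash)→440, (A,nl_idx)→960, (B,merge)→1100, (A,merge)→1200, (B,hash)→1720 …(+2); best=400 via (B,nl_idx)
  {ABC}: card=1200; try (C,hash)→2040, (A,hash)→2200, (C,nl_idx)→3280, (C,merge)→3360, (A,nl_idx)→5600, (A,merge)→8120 …(+2); best=2040 via (C,hash)

cost=2040; order=A,B,C; methods=nl_idx,hash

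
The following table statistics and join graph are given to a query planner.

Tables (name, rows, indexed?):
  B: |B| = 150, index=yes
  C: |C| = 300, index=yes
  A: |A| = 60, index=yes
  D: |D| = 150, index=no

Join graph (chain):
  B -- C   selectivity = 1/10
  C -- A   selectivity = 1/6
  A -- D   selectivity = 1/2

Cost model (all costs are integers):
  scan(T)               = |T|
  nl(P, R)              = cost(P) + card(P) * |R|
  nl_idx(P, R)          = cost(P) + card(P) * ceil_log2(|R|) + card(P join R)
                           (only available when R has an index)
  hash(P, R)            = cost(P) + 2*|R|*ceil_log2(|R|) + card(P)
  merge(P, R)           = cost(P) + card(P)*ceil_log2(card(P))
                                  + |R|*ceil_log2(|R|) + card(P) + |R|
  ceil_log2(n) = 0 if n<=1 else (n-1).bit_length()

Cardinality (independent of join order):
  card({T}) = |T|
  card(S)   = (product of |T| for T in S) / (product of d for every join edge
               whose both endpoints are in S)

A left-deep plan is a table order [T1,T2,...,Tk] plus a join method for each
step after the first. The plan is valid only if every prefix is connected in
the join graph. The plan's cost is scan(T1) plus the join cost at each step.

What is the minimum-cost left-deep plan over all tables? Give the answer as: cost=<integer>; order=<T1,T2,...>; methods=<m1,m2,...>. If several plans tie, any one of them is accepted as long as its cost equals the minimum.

cost=54120; order=C,A,B,D; methods=hash,hash,hash

Selinger DP (subsets sized 1..n):
  {B}: scan cost=150, card=150
  {C}: scan cost=300, card=300
  {A}: scan cost=60, card=60
  {D}: scan cost=150, card=150
  {BC}: card=4500; try (B,hash)→3000, (C,merge)→4500, (B,merge)→4650, (C,hash)→5700, (C,nl_idx)→6000, (B,nl_idx)→7200 …(+2); best=3000 via (B,hash)
  {AC}: card=3000; try (A,hash)→1320, (C,merge)→3480, (C,nl_idx)→3600, (A,merge)→3720, (A,nl_idx)→5100, (C,hash)→5520 …(+2); best=1320 via (A,hash)
  {AD}: card=4500; try (A,hash)→1020, (D,merge)→1830, (A,merge)→1920, (D,hash)→2520, (A,nl_idx)→5550, (D,nl)→9060 …(+1); best=1020 via (A,hash)
  {ABC}: card=45000; try (B,hash)→6720, (A,hash)→8220, (B,merge)→41670, (A,merge)→66420, (B,nl_idx)→70320, (A,nl_idx)→75000 …(+2); best=6720 via (B,hash)
  {ACD}: card=225000; try (D,hash)→6720, (C,hash)→10920, (D,merge)→41670, (C,merge)→67020, (C,nl_idx)→266520, (D,nl)→451320 …(+1); best=6720 via (D,hash)
  {ABCD}: card=3375000; try (D,hash)→54120, (B,hash)→234120, (D,merge)→773070, (B,merge)→4283070, (B,nl_idx)→5181720, (D,nl)→6756720 …(+1); best=54120 via (D,hash)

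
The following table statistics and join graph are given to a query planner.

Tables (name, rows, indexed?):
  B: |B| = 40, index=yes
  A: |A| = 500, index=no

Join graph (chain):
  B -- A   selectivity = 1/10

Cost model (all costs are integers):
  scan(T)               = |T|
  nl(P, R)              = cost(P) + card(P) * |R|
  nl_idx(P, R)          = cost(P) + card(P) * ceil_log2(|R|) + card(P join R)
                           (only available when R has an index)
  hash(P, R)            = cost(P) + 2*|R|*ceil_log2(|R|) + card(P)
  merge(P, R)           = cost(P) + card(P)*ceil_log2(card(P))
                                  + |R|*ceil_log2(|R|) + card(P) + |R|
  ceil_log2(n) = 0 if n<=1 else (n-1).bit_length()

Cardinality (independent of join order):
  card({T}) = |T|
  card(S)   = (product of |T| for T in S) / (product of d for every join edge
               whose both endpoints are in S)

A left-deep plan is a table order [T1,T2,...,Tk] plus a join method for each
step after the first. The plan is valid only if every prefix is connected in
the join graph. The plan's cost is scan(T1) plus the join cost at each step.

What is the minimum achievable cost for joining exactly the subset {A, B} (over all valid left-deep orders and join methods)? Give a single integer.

Selinger DP over subsets of {A,B}:
  {B}: scan cost=40, card=40
  {A}: scan cost=500, card=500
  {AB}: card=2000; try (B,hash)→1480, (A,merge)→5320, (B,nl_idx)→5500, (B,merge)→5780, (A,hash)→9080, (A,nl)→20040 …(+1); best=1480 via (B,hash)

1480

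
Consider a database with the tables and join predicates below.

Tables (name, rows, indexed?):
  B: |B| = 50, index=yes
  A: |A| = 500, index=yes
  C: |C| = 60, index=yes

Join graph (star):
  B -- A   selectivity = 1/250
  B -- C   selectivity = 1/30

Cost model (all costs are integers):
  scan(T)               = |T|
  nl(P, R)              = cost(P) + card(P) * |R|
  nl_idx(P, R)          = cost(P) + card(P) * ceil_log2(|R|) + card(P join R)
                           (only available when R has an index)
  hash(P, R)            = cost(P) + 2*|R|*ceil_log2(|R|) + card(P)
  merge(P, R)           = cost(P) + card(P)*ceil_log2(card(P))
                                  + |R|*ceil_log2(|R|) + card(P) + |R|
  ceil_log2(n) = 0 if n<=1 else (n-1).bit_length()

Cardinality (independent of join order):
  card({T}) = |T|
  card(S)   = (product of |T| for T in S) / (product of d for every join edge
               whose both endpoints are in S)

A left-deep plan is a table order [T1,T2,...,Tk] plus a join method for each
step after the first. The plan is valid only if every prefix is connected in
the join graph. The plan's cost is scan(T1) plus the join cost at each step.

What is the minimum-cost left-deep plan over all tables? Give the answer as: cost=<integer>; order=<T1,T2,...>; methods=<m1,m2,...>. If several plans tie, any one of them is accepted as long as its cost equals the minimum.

cost=1400; order=B,A,C; methods=nl_idx,nl_idx

Selinger DP (subsets sized 1..n):
  {B}: scan cost=50, card=50
  {A}: scan cost=500, card=500
  {C}: scan cost=60, card=60
  {AB}: card=100; try (A,nl_idx)→600, (B,hash)→1600, (B,nl_idx)→3600, (A,merge)→5400, (B,merge)→5850, (A,hash)→9100 …(+2); best=600 via (A,nl_idx)
  {BC}: card=100; try (C,nl_idx)→450, (B,nl_idx)→520, (B,hash)→720, (C,hash)→820, (C,merge)→820, (B,merge)→830 …(+2); best=450 via (C,nl_idx)
  {ABC}: card=200; try (C,nl_idx)→1400, (C,hash)→1420, (A,nl_idx)→1550, (C,merge)→1820, (A,merge)→6250, (C,nl)→6600 …(+2); best=1400 via (C,nl_idx)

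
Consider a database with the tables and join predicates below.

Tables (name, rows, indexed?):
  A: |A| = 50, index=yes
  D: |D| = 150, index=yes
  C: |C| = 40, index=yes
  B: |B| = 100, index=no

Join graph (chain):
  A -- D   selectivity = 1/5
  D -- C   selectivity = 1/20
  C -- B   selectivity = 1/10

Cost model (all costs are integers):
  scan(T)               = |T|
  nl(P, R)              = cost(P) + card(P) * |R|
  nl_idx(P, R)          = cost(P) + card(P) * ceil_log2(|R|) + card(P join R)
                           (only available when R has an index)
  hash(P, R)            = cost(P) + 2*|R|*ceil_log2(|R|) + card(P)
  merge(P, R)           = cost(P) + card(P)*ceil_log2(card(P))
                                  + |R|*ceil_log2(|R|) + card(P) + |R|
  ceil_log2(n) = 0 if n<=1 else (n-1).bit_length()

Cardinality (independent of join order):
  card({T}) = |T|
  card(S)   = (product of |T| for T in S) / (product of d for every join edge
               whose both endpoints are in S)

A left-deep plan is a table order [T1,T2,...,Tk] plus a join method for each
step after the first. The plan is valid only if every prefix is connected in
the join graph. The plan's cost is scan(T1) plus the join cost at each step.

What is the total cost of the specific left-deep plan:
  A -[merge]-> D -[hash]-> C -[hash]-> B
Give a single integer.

step 1: scan A: cost=50, card=50
step 2: join D via merge
    card(P join D) = 50*150/(5) = 1500
    cost = 50 + 50*6 + 150*8 + 50 + 150 = 1750
step 3: join C via hash
    card(P join C) = 1500*40/(20) = 3000
    cost = 1750 + 2*40*6 + 1500 = 3730
step 4: join B via hash
    card(P join B) = 3000*100/(10) = 30000
    cost = 3730 + 2*100*7 + 3000 = 8130

8130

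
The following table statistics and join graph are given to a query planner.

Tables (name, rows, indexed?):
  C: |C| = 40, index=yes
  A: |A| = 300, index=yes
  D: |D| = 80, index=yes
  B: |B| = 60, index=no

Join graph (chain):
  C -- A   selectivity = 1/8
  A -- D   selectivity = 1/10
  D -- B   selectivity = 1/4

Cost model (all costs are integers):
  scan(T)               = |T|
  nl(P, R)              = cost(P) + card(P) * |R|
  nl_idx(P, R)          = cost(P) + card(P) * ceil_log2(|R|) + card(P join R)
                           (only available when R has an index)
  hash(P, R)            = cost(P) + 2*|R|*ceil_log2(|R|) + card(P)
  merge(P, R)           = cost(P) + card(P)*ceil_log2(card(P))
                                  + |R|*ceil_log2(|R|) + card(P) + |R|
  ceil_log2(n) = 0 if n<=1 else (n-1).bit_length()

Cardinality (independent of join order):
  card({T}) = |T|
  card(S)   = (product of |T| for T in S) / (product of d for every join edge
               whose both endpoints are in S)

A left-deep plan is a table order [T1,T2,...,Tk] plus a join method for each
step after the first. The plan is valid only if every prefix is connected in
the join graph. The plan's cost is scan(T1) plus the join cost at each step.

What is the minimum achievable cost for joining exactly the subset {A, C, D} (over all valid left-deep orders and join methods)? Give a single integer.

3700

Selinger DP over subsets of {A,C,D}:
  {C}: scan cost=40, card=40
  {A}: scan cost=300, card=300
  {D}: scan cost=80, card=80
  {AC}: card=1500; try (C,hash)→1080, (A,nl_idx)→1900, (A,merge)→3320, (C,merge)→3580, (C,nl_idx)→3600, (A,hash)→5480 …(+2); best=1080 via (C,hash)
  {AD}: card=2400; try (D,hash)→1720, (A,nl_idx)→3200, (A,merge)→3720, (D,merge)→3940, (D,nl_idx)→4800, (A,hash)→5560 …(+2); best=1720 via (D,hash)
  {ACD}: card=12000; try (D,hash)→3700, (C,hash)→4600, (D,merge)→19720, (D,nl_idx)→23580, (C,nl_idx)→28120, (C,merge)→33200 …(+2); best=3700 via (D,hash)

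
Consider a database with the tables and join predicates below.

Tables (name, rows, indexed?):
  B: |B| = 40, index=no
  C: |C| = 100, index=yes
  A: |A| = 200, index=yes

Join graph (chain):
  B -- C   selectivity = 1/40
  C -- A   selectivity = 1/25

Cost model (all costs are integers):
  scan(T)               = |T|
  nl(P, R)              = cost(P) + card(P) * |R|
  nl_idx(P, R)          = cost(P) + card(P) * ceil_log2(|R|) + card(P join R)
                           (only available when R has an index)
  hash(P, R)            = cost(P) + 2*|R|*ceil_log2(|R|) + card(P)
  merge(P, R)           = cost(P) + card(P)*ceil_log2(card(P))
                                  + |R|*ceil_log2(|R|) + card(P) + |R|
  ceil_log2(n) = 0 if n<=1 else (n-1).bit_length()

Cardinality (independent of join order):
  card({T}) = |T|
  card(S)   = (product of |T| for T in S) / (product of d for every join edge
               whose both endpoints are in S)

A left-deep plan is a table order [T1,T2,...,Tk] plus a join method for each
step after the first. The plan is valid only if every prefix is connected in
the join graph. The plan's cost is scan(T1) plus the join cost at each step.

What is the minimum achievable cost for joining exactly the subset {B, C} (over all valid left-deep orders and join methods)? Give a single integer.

420

Selinger DP over subsets of {B,C}:
  {B}: scan cost=40, card=40
  {C}: scan cost=100, card=100
  {BC}: card=100; try (C,nl_idx)→420, (B,hash)→680, (C,merge)→1120, (B,merge)→1180, (C,hash)→1480, (C,nl)→4040 …(+1); best=420 via (C,nl_idx)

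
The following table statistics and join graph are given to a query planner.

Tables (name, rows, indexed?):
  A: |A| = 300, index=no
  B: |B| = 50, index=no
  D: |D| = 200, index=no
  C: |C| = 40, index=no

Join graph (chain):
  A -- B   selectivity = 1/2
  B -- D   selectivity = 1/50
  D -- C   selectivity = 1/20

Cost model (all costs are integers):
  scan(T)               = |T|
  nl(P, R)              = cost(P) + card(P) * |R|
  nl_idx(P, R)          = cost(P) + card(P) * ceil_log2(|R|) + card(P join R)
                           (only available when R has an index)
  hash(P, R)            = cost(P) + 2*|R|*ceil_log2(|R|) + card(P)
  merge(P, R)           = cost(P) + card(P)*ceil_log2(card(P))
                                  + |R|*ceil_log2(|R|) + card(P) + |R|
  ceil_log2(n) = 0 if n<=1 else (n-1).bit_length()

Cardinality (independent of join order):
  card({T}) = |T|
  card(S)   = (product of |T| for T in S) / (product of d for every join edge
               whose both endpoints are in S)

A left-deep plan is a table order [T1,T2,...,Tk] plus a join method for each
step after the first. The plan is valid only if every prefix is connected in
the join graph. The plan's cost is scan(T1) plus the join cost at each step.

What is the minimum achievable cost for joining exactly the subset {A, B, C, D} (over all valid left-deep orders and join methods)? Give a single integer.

7480

Selinger DP over subsets of {A,B,C,D}:
  {A}: scan cost=300, card=300
  {B}: scan cost=50, card=50
  {D}: scan cost=200, card=200
  {C}: scan cost=40, card=40
  {AB}: card=7500; try (B,hash)→1200, (A,merge)→3400, (B,merge)→3650, (A,hash)→5500, (A,nl)→15050, (B,nl)→15300; best=1200 via (B,hash)
  {BD}: card=200; try (B,hash)→1000, (D,merge)→2200, (B,merge)→2350, (D,hash)→3300, (D,nl)→10050, (B,nl)→10200; best=1000 via (B,hash)
  {CD}: card=400; try (C,hash)→880, (D,merge)→2120, (C,merge)→2280, (D,hash)→3280, (D,nl)→8040, (C,nl)→8200; best=880 via (C,hash)
  {ABD}: card=30000; try (A,merge)→5800, (A,hash)→6600, (D,hash)→11900, (A,nl)→61000, (D,merge)→108000, (D,nl)→1501200; best=5800 via (A,merge)
  {BCD}: card=400; try (C,hash)→1680, (B,hash)→1880, (C,merge)→3080, (B,merge)→5230, (C,nl)→9000, (B,nl)→20880; best=1680 via (C,hash)
  {ABCD}: card=60000; try (A,hash)→7480, (A,merge)→8680, (C,hash)→36280, (A,nl)→121680, (C,merge)→486080, (C,nl)→1205800; best=7480 via (A,hash)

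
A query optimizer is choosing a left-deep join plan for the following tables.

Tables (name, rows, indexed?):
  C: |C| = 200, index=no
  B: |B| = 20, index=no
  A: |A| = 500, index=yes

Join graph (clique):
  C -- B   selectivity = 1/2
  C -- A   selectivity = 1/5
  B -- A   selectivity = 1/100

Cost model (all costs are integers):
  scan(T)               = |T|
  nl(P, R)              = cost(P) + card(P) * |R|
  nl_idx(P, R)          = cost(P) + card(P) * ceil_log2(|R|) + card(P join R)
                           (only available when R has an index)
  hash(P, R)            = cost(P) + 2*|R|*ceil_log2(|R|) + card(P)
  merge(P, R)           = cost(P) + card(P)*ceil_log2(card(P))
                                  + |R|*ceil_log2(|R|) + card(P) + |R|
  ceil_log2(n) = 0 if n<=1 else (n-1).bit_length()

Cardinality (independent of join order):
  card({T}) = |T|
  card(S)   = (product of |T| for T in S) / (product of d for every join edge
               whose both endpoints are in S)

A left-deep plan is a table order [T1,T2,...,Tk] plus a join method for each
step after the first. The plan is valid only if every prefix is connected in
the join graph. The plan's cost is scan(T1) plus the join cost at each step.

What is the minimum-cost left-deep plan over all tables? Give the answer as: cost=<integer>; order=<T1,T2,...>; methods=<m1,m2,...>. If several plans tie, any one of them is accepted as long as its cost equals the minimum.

Selinger DP (subsets sized 1..n):
  {C}: scan cost=200, card=200
  {B}: scan cost=20, card=20
  {A}: scan cost=500, card=500
  {BC}: card=2000; try (B,hash)→600, (C,merge)→1940, (B,merge)→2120, (C,hash)→3240, (C,nl)→4020, (B,nl)→4200; best=600 via (B,hash)
  {AC}: card=20000; try (C,hash)→4200, (A,merge)→7000, (C,merge)→7300, (A,hash)→9400, (A,nl_idx)→22000, (A,nl)→100200 …(+1); best=4200 via (C,hash)
  {AB}: card=100; try (A,nl_idx)→300, (B,hash)→1200, (A,merge)→5140, (B,merge)→5620, (A,hash)→9040, (A,nl)→10020 …(+1); best=300 via (A,nl_idx)
  {ABC}: card=2000; try (C,merge)→2900, (C,hash)→3600, (A,hash)→11600, (C,nl)→20300, (A,nl_idx)→20600, (B,hash)→24400 …(+4); best=2900 via (C,merge)

cost=2900; order=B,A,C; methods=nl_idx,merge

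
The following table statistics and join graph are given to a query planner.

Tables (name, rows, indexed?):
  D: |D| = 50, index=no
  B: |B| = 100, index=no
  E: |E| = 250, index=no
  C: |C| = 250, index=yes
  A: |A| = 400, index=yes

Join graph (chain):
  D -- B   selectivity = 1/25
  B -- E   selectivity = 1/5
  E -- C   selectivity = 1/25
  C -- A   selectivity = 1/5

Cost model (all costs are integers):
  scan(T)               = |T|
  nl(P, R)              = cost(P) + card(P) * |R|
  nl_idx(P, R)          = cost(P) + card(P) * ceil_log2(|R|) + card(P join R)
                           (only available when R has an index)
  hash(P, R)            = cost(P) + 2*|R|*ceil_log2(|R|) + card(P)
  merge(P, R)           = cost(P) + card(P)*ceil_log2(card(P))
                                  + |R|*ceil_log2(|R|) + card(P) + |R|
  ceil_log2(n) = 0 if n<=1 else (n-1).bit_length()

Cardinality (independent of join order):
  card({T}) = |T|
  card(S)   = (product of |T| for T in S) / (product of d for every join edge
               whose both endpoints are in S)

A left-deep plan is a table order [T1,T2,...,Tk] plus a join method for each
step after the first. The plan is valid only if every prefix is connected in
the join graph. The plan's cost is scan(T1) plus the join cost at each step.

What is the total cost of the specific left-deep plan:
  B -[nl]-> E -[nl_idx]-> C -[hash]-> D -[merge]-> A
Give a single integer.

1969700

step 1: scan B: cost=100, card=100
step 2: join E via nl
    card(P join E) = 100*250/(5) = 5000
    cost = 100 + 100*250 = 25100
step 3: join C via nl_idx
    card(P join C) = 5000*250/(25) = 50000
    cost = 25100 + 5000*8 + 50000 = 115100
step 4: join D via hash
    card(P join D) = 50000*50/(25) = 100000
    cost = 115100 + 2*50*6 + 50000 = 165700
step 5: join A via merge
    card(P join A) = 100000*400/(5) = 8000000
    cost = 165700 + 100000*17 + 400*9 + 100000 + 400 = 1969700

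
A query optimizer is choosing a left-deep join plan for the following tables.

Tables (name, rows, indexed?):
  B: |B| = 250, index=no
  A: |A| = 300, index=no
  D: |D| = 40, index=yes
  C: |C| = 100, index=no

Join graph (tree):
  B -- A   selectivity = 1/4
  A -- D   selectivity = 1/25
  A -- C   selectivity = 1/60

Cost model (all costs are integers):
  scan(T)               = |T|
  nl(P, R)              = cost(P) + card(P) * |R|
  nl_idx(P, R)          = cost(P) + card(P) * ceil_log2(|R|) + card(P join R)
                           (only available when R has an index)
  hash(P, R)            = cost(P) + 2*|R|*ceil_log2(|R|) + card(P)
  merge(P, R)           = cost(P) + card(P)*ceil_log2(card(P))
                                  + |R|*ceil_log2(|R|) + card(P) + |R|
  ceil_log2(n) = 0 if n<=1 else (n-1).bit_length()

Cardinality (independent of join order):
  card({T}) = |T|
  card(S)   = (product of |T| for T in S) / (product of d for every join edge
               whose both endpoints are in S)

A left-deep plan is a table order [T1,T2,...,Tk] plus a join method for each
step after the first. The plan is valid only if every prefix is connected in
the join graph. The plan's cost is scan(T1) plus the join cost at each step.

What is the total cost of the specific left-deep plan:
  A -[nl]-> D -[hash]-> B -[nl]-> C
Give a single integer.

step 1: scan A: cost=300, card=300
step 2: join D via nl
    card(P join D) = 300*40/(25) = 480
    cost = 300 + 300*40 = 12300
step 3: join B via hash
    card(P join B) = 480*250/(4) = 30000
    cost = 12300 + 2*250*8 + 480 = 16780
step 4: join C via nl
    card(P join C) = 30000*100/(60) = 50000
    cost = 16780 + 30000*100 = 3016780

3016780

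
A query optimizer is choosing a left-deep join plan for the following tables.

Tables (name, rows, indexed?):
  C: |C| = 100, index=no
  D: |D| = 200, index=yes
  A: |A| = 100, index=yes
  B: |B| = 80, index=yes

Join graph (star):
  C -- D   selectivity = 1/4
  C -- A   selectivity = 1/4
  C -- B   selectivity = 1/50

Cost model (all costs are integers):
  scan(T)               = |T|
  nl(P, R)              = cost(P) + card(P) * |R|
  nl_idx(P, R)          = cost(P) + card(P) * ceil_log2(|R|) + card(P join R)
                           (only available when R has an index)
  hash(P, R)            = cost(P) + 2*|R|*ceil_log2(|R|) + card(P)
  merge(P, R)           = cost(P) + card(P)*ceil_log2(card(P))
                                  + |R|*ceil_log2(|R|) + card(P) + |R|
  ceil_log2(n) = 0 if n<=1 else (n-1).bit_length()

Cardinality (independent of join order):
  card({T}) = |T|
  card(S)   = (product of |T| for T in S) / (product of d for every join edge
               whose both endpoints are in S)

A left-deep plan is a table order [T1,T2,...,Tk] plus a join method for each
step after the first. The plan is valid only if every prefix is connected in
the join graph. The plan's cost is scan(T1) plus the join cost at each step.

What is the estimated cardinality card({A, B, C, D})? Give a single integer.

200000

Tables in S: A(100), B(80), C(100), D(200)
Edges inside S: C-D(d=4), C-A(d=4), C-B(d=50)
numerator = 100 * 80 * 100 * 200 = 160000000
denominator = 4 * 4 * 50 = 800
card(S) = 160000000 / 800 = 200000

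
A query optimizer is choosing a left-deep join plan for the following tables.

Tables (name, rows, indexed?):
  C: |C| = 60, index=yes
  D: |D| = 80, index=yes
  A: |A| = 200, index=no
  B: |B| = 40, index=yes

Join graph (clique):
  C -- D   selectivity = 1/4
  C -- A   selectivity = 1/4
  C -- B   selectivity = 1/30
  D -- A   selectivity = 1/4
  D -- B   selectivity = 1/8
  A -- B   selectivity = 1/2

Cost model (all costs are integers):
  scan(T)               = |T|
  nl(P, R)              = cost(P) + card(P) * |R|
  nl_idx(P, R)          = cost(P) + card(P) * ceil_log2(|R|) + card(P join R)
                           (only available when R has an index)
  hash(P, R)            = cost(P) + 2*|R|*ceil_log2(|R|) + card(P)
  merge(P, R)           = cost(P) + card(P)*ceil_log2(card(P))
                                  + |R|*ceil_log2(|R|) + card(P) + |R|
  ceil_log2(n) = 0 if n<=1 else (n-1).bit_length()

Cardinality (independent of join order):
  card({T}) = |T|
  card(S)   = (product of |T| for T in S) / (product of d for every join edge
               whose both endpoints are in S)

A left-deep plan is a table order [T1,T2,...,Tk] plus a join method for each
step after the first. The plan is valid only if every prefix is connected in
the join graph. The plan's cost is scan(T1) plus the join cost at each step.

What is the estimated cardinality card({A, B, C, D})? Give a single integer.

Tables in S: A(200), B(40), C(60), D(80)
Edges inside S: C-D(d=4), C-A(d=4), C-B(d=30), D-A(d=4), D-B(d=8), A-B(d=2)
numerator = 200 * 40 * 60 * 80 = 38400000
denominator = 4 * 4 * 30 * 4 * 8 * 2 = 30720
card(S) = 38400000 / 30720 = 1250

1250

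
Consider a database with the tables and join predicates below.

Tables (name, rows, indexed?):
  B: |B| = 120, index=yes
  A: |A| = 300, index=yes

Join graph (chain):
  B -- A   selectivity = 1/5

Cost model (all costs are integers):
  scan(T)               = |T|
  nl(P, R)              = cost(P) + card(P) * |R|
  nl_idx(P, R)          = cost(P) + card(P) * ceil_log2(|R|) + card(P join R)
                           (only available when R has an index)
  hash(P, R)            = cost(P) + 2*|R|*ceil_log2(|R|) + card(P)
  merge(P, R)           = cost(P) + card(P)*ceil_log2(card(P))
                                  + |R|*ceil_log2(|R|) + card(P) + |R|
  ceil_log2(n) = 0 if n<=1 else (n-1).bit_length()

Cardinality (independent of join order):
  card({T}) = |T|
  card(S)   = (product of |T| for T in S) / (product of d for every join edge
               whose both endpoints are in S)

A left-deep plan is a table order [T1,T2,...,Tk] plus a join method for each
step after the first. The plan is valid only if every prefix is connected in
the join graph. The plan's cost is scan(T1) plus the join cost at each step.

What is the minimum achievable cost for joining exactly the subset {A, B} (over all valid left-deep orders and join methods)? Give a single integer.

2280

Selinger DP over subsets of {A,B}:
  {B}: scan cost=120, card=120
  {A}: scan cost=300, card=300
  {AB}: card=7200; try (B,hash)→2280, (A,merge)→4080, (B,merge)→4260, (A,hash)→5640, (A,nl_idx)→8400, (B,nl_idx)→9600 …(+2); best=2280 via (B,hash)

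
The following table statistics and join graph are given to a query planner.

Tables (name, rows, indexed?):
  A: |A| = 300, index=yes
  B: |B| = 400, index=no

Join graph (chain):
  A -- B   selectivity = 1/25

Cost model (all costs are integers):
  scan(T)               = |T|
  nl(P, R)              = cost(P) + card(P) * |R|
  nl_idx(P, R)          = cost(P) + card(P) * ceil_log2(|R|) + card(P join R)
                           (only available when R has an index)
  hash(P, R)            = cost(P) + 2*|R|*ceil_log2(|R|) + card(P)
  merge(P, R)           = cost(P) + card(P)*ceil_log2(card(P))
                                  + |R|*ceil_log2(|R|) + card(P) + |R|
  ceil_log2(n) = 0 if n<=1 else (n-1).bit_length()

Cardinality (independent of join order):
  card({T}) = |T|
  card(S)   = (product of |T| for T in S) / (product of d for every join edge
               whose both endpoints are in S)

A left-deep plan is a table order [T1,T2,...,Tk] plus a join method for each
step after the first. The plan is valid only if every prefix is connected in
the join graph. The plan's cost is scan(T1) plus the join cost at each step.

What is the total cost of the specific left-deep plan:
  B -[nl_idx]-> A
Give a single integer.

step 1: scan B: cost=400, card=400
step 2: join A via nl_idx
    card(P join A) = 400*300/(25) = 4800
    cost = 400 + 400*9 + 4800 = 8800

8800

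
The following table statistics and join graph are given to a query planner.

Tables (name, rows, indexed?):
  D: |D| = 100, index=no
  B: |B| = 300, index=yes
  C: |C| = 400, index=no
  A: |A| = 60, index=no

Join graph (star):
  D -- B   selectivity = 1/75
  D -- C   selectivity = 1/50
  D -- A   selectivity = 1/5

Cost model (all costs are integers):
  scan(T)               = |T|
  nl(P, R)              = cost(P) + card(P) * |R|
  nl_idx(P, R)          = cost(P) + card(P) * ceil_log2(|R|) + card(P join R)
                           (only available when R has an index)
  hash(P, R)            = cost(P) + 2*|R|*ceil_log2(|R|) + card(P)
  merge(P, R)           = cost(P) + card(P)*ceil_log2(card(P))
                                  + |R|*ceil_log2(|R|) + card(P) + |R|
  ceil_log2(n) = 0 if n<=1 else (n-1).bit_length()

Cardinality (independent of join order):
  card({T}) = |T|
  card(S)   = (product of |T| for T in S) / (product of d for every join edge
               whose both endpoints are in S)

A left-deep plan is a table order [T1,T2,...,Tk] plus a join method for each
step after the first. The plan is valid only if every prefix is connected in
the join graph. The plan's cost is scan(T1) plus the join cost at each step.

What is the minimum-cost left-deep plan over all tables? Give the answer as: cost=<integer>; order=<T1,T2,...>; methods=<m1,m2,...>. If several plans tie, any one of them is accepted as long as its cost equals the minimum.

cost=12320; order=C,D,B,A; methods=hash,hash,hash

Selinger DP (subsets sized 1..n):
  {D}: scan cost=100, card=100
  {B}: scan cost=300, card=300
  {C}: scan cost=400, card=400
  {A}: scan cost=60, card=60
  {BD}: card=400; try (B,nl_idx)→1400, (D,hash)→2000, (B,merge)→3900, (D,merge)→4100, (B,hash)→5600, (B,nl)→30100 …(+1); best=1400 via (B,nl_idx)
  {CD}: card=800; try (D,hash)→2200, (C,merge)→4900, (D,merge)→5200, (C,hash)→7400, (C,nl)→40100, (D,nl)→40400; best=2200 via (D,hash)
  {AD}: card=1200; try (A,hash)→920, (D,merge)→1280, (A,merge)→1320, (D,hash)→1520, (D,nl)→6060, (A,nl)→6100; best=920 via (A,hash)
  {BCD}: card=3200; try (B,hash)→8400, (C,hash)→9000, (C,merge)→9400, (B,nl_idx)→12600, (B,merge)→14000, (C,nl)→161400 …(+1); best=8400 via (B,hash)
  {ABD}: card=4800; try (A,hash)→2520, (A,merge)→5820, (B,hash)→7520, (B,nl_idx)→16520, (B,merge)→18320, (A,nl)→25400 …(+1); best=2520 via (A,hash)
  {ACD}: card=9600; try (A,hash)→3720, (C,hash)→9320, (A,merge)→11420, (C,merge)→19320, (A,nl)→50200, (C,nl)→480920; best=3720 via (A,hash)
  {ABCD}: card=38400; try (A,hash)→12320, (C,hash)→14520, (B,hash)→18720, (A,merge)→50420, (C,merge)→73720, (B,nl_idx)→128520 …(+4); best=12320 via (A,hash)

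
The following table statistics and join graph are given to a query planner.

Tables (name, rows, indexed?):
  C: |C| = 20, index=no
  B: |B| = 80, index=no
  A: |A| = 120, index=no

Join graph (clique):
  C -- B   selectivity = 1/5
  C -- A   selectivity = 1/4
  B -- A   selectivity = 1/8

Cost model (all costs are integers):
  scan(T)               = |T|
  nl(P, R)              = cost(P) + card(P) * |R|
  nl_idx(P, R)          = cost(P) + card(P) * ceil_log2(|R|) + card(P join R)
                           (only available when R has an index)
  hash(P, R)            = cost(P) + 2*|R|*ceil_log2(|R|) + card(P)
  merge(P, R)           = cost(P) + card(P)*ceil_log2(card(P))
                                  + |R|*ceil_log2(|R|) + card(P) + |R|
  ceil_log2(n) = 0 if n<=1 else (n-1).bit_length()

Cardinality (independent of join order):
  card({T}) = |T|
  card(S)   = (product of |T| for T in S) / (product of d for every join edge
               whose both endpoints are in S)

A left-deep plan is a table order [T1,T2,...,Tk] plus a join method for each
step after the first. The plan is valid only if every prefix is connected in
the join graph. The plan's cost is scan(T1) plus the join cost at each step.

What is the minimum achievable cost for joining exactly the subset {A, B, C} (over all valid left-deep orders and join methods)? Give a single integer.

Selinger DP over subsets of {A,B,C}:
  {C}: scan cost=20, card=20
  {B}: scan cost=80, card=80
  {A}: scan cost=120, card=120
  {BC}: card=320; try (C,hash)→360, (B,merge)→780, (C,merge)→840, (B,hash)→1160, (B,nl)→1620, (C,nl)→1680; best=360 via (C,hash)
  {AC}: card=600; try (C,hash)→440, (A,merge)→1100, (C,merge)→1200, (A,hash)→1720, (A,nl)→2420, (C,nl)→2520; best=440 via (C,hash)
  {AB}: card=1200; try (B,hash)→1360, (A,merge)→1680, (B,merge)→1720, (A,hash)→1840, (A,nl)→9680, (B,nl)→9720; best=1360 via (B,hash)
  {ABC}: card=1200; try (B,hash)→2160, (A,hash)→2360, (C,hash)→2760, (A,merge)→4520, (B,merge)→7680, (C,merge)→15880 …(+3); best=2160 via (B,hash)

2160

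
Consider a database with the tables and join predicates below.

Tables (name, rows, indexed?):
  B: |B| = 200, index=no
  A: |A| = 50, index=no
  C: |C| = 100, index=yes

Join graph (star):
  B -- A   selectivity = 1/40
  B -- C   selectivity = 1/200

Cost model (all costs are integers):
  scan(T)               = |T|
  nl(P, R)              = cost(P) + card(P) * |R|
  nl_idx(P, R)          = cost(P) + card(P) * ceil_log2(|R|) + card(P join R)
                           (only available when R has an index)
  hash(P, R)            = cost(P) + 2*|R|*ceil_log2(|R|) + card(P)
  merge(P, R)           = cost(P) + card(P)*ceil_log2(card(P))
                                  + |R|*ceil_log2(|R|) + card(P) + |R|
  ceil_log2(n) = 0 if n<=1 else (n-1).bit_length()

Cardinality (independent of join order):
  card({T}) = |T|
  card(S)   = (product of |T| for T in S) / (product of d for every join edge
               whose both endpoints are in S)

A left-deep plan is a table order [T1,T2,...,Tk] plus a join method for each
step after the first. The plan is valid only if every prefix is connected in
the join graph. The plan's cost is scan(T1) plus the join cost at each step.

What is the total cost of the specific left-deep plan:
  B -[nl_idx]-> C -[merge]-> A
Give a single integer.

2850

step 1: scan B: cost=200, card=200
step 2: join C via nl_idx
    card(P join C) = 200*100/(200) = 100
    cost = 200 + 200*7 + 100 = 1700
step 3: join A via merge
    card(P join A) = 100*50/(40) = 125
    cost = 1700 + 100*7 + 50*6 + 100 + 50 = 2850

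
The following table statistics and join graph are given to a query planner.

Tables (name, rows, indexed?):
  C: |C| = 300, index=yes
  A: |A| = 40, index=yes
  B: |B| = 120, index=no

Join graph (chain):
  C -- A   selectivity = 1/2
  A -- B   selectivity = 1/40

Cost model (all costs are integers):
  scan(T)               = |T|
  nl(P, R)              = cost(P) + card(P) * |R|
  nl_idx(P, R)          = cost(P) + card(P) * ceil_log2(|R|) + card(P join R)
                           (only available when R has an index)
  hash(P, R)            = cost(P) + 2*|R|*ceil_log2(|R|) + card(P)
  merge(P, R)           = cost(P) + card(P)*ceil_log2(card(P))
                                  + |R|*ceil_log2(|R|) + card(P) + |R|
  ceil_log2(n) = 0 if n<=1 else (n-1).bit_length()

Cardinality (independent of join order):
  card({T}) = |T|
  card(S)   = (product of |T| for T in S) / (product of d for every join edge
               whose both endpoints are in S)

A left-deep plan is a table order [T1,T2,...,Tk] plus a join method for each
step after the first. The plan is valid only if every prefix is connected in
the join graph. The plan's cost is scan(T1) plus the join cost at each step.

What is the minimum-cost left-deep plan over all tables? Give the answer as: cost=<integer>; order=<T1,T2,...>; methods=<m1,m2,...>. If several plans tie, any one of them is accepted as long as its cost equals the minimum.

Selinger DP (subsets sized 1..n):
  {C}: scan cost=300, card=300
  {A}: scan cost=40, card=40
  {B}: scan cost=120, card=120
  {AC}: card=6000; try (A,hash)→1080, (C,merge)→3320, (A,merge)→3580, (C,hash)→5480, (C,nl_idx)→6400, (A,nl_idx)→8100 …(+2); best=1080 via (A,hash)
  {AB}: card=120; try (A,hash)→720, (A,nl_idx)→960, (B,merge)→1280, (A,merge)→1360, (B,hash)→1760, (B,nl)→4840 …(+1); best=720 via (A,hash)
  {ABC}: card=18000; try (C,merge)→4680, (C,hash)→6240, (B,hash)→8760, (C,nl_idx)→19800, (C,nl)→36720, (B,merge)→86040 …(+1); best=4680 via (C,merge)

cost=4680; order=B,A,C; methods=hash,merge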